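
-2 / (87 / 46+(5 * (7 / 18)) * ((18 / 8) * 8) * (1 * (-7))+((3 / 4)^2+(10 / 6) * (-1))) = 2208 / 269611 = 0.01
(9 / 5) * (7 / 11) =1.15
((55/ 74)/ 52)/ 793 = 55/ 3051464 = 0.00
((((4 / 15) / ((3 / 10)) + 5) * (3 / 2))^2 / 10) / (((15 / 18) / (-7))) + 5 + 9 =-15463 / 300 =-51.54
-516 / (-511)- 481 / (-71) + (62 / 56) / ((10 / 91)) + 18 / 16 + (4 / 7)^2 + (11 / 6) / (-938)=19713481093 / 1020947340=19.31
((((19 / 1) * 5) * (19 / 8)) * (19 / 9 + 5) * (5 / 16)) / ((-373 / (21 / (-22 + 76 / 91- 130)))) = 302575 / 1620312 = 0.19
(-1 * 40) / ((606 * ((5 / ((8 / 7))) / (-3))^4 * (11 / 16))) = -7077888 / 333438875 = -0.02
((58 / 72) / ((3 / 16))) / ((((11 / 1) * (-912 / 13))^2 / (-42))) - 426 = -48232245059 / 113221152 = -426.00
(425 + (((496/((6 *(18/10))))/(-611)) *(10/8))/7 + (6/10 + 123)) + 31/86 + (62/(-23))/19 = 11908884906479/21699658890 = 548.81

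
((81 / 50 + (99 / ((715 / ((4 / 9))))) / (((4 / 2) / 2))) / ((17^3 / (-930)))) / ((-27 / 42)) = 474362 / 958035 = 0.50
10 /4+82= 169 /2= 84.50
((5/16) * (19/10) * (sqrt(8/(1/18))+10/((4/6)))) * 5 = 2565/32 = 80.16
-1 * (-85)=85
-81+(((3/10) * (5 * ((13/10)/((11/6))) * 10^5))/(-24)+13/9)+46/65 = -29026136/6435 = -4510.67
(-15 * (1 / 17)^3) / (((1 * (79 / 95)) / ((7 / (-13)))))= 9975 / 5045651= 0.00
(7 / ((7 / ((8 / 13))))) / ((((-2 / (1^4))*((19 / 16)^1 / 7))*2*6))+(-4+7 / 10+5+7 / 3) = 9589 / 2470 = 3.88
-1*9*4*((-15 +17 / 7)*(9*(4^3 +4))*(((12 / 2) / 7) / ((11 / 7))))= 1057536 / 7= 151076.57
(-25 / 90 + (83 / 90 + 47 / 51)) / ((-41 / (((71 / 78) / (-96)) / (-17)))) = -42529 / 1996319520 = -0.00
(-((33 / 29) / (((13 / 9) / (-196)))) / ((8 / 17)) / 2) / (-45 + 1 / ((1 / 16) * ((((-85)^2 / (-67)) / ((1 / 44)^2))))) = -216284139225 / 59325009536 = -3.65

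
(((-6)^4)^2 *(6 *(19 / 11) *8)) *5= 7659048960 / 11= 696277178.18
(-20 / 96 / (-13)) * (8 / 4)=0.03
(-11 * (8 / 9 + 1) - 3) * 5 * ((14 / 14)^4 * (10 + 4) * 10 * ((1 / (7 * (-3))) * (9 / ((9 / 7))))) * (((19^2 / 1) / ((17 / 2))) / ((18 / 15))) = 270389000 / 1377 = 196360.93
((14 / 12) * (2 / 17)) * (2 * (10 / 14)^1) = 10 / 51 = 0.20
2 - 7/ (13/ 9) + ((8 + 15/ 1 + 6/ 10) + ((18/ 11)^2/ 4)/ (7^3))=55992812/ 2697695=20.76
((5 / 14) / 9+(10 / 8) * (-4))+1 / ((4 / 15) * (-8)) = -5.43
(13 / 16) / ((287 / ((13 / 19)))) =169 / 87248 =0.00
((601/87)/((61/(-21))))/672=-601/169824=-0.00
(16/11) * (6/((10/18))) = 864/55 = 15.71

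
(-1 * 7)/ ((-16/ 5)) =35/ 16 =2.19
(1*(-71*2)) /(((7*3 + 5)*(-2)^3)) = 71 /104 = 0.68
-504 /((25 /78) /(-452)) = 17769024 /25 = 710760.96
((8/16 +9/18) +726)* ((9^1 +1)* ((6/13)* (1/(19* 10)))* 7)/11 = 30534/2717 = 11.24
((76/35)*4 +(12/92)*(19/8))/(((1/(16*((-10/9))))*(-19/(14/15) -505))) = 0.30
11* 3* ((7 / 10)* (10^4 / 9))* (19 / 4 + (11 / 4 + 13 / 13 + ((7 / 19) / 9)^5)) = 95695211961618500 / 438633509553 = 218166.67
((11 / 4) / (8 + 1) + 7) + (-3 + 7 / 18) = 169 / 36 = 4.69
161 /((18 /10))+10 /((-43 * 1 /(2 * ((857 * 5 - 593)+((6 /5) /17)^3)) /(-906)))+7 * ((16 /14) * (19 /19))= 1555889.22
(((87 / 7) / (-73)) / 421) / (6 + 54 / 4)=-58 / 2796703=-0.00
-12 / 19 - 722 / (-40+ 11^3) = -29210 / 24529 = -1.19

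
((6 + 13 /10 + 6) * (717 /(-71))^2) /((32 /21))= 1435850577 /1613120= 890.11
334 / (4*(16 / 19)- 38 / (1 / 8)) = -3173 / 2856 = -1.11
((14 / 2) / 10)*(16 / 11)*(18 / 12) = 84 / 55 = 1.53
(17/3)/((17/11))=11/3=3.67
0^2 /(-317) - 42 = -42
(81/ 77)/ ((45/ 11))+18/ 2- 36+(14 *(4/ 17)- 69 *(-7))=273433/ 595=459.55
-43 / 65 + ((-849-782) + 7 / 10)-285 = -49815 / 26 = -1915.96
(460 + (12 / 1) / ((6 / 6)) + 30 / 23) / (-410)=-5443 / 4715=-1.15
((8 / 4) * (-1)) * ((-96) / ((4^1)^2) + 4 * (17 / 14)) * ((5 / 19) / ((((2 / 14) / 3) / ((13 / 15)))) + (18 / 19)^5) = 219980464 / 17332693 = 12.69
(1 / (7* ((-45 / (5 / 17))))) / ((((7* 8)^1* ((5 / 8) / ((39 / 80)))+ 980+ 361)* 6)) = -13 / 118022058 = -0.00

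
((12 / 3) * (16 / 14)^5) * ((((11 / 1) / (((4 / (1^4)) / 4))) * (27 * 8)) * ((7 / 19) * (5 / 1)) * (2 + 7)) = 14014218240 / 45619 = 307201.35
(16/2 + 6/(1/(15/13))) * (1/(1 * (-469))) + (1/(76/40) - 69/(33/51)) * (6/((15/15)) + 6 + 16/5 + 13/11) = -121829295299/70085015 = -1738.31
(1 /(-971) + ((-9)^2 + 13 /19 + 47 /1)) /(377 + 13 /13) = 1187038 /3486861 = 0.34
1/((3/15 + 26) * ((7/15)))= 75/917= 0.08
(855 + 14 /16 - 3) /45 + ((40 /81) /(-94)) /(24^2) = 51950297 /2741040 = 18.95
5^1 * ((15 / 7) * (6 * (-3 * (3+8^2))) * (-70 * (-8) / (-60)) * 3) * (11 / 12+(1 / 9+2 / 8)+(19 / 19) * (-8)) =-2432100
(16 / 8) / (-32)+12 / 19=173 / 304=0.57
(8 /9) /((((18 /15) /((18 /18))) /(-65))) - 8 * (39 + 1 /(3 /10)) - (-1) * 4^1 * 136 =4244 /27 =157.19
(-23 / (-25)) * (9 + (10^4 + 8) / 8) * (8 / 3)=15456 / 5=3091.20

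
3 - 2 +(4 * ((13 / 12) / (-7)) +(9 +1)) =218 / 21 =10.38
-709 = -709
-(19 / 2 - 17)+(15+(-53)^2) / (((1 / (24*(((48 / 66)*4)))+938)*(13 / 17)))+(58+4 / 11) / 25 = 14186918883 / 1030164850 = 13.77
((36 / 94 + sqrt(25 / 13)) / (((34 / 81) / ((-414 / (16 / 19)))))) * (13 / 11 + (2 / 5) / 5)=-110544831 * sqrt(13) / 194480 - 994903479 / 1757800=-2615.43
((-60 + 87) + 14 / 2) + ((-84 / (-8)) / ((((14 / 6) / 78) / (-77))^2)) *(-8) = -556539950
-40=-40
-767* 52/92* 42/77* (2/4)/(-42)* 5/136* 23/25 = 9971/104720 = 0.10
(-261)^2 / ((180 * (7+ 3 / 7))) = 52983 / 1040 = 50.95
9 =9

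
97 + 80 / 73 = 7161 / 73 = 98.10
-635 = -635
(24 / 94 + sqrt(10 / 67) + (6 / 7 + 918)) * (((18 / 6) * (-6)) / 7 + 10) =52 * sqrt(670) / 469 + 15724176 / 2303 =6830.56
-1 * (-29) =29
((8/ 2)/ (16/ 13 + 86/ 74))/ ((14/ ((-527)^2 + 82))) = 267254182/ 8057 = 33170.43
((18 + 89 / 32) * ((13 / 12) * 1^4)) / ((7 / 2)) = 1235 / 192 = 6.43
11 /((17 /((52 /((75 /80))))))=9152 /255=35.89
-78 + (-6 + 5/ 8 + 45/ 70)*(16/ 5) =-652/ 7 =-93.14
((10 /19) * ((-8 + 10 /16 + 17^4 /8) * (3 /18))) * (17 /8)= 3547135 /1824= 1944.70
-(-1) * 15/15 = 1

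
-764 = -764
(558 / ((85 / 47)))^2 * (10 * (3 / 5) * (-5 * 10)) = -8253636912 / 289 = -28559297.27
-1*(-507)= 507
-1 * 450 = -450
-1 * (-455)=455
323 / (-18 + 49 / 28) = -1292 / 65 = -19.88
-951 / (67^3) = -951 / 300763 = -0.00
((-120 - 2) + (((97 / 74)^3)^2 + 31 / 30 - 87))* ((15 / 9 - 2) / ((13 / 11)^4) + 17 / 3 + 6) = -246124177027124682209 / 105522785233126560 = -2332.43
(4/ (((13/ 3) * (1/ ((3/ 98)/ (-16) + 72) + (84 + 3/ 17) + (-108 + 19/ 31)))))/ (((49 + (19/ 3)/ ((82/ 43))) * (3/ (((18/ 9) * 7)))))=-102449720142/ 28864908298915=-0.00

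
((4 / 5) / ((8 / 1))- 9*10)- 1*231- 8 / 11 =-35379 / 110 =-321.63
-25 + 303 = 278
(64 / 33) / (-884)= -16 / 7293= -0.00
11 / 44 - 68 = -271 / 4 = -67.75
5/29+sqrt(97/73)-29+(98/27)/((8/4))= -21151/783+sqrt(7081)/73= -25.86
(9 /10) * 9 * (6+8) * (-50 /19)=-5670 /19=-298.42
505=505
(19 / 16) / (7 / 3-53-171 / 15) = -15 / 784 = -0.02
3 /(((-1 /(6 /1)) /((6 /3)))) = -36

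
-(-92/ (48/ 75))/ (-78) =-575/ 312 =-1.84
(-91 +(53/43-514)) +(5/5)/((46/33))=-1192833/1978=-603.05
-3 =-3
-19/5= -3.80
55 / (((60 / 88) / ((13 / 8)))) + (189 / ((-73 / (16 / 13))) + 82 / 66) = 16177015 / 125268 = 129.14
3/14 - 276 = -275.79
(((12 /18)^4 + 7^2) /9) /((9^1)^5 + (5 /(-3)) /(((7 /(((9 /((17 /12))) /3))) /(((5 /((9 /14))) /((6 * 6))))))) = 67745 /731792907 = 0.00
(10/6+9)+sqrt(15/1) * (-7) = 32/3- 7 * sqrt(15) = -16.44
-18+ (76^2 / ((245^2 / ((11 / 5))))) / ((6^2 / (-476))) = -8025862 / 385875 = -20.80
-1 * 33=-33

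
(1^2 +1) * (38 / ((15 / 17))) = 1292 / 15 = 86.13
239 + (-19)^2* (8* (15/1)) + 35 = 43594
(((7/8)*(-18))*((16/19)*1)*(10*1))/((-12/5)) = 1050/19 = 55.26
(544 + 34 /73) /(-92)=-19873 /3358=-5.92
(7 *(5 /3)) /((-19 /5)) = -175 /57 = -3.07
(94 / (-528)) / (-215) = 47 / 56760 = 0.00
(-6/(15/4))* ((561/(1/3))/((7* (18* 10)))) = -374/175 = -2.14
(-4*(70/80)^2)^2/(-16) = -2401/4096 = -0.59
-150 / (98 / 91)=-975 / 7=-139.29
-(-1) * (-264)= -264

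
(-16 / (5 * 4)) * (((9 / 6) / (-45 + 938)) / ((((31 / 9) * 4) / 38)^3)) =-789507 / 28003540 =-0.03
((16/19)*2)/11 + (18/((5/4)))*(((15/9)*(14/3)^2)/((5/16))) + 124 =5632612/3135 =1796.69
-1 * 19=-19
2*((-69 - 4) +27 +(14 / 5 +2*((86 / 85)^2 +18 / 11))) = -6021016 / 79475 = -75.76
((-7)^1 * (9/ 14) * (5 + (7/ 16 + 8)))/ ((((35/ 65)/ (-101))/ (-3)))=-7621965/ 224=-34026.63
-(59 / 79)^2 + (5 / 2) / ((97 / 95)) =2289161 / 1210754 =1.89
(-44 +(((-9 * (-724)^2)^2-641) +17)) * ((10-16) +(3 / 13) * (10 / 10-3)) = -1869470298896592 / 13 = -143805407607430.15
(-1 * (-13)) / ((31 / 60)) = 780 / 31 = 25.16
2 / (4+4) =1 / 4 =0.25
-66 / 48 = -11 / 8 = -1.38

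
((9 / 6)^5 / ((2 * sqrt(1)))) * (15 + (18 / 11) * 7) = 70713 / 704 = 100.44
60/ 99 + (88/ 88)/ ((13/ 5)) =425/ 429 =0.99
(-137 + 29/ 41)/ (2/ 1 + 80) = -2794/ 1681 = -1.66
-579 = -579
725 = 725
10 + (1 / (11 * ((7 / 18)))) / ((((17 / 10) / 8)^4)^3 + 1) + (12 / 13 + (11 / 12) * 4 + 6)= 4297235074756403550153352391 / 206364590387822578400972283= 20.82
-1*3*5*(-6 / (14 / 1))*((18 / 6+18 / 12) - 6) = -135 / 14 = -9.64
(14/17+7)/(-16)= -133/272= -0.49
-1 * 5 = -5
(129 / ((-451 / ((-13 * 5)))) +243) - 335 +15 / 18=-196387 / 2706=-72.57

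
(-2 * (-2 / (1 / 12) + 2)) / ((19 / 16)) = 704 / 19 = 37.05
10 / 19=0.53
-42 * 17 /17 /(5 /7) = -294 /5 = -58.80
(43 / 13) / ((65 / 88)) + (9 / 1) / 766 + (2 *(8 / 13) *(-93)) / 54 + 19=124490591 / 5825430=21.37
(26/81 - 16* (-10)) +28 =15254/81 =188.32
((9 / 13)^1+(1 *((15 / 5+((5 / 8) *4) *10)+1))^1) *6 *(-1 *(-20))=46320 / 13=3563.08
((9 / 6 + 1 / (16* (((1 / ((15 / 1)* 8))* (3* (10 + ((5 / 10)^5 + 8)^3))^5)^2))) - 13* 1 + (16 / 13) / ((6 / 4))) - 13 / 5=-27234932019791887681228290334846916702471874810390772488285401836636462556307977 / 2050902391913272098026459399613348843360890209046025638211317948760316841541570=-13.28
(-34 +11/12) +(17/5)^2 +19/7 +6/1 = -26899/2100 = -12.81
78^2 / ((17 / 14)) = 85176 / 17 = 5010.35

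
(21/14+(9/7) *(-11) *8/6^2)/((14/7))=-23/28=-0.82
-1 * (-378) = 378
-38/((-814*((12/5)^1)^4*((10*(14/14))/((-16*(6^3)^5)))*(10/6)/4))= -1033971609600/407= -2540470785.26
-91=-91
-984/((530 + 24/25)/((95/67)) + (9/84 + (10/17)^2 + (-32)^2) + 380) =-0.55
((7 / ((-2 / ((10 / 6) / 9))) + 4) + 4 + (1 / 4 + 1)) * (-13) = -12077 / 108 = -111.82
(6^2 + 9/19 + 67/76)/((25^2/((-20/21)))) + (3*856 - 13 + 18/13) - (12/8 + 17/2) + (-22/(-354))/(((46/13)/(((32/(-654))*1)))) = 732601845013102/287709274125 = 2546.33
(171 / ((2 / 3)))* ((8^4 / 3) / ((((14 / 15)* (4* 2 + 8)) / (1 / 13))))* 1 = 164160 / 91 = 1803.96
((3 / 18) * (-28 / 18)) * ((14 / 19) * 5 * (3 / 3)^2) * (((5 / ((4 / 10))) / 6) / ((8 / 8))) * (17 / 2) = -104125 / 6156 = -16.91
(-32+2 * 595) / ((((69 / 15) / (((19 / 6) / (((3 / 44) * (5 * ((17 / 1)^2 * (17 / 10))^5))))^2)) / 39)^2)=7965978459460736000000000000000000 / 8629730402501219619211083806985696947196445879629789432564968719479038108514147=0.00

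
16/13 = 1.23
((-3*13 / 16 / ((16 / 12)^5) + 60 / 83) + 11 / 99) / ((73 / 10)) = 15639565 / 446717952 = 0.04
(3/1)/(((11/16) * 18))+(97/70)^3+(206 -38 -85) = 972339209/11319000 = 85.90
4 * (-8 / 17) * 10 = -320 / 17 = -18.82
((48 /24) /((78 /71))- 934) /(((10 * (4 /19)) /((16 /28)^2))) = -144.58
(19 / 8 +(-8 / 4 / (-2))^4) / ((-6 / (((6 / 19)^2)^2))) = -729 / 130321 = -0.01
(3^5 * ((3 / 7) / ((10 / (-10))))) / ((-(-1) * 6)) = -243 / 14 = -17.36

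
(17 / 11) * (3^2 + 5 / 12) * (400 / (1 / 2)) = 384200 / 33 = 11642.42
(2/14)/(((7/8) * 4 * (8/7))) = 1/28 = 0.04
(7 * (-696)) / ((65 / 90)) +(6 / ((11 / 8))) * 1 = -964032 / 143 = -6741.48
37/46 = 0.80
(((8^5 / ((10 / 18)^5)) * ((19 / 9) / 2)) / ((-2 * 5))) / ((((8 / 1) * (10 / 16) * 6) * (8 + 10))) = -9455616 / 78125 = -121.03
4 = 4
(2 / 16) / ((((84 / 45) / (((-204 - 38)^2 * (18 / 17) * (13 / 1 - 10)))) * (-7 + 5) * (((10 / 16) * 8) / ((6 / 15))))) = -1185921 / 2380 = -498.29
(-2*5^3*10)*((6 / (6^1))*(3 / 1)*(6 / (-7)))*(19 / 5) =171000 / 7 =24428.57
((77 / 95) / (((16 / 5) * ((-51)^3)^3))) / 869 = -7 / 56057310796940271216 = -0.00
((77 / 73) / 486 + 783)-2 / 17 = 472178011 / 603126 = 782.88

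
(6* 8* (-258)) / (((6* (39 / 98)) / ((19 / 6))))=-640528 / 39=-16423.79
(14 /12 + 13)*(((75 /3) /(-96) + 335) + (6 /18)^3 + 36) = 27229835 /5184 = 5252.67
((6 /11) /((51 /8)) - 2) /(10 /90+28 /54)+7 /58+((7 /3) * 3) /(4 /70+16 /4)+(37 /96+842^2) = 445493934015101 /628373856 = 708963.19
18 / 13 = 1.38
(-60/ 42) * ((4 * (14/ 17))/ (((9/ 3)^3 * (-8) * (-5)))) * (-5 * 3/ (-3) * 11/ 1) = -110/ 459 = -0.24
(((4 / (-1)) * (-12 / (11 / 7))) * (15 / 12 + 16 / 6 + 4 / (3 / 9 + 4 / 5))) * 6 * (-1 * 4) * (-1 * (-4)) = -4083072 / 187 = -21834.61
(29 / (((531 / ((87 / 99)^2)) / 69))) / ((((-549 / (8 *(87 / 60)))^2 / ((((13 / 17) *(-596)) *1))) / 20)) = -58482700742336 / 4938155491005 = -11.84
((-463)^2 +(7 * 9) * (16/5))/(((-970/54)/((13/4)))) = -376571403/9700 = -38821.79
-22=-22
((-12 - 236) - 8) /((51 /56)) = -14336 /51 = -281.10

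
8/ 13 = 0.62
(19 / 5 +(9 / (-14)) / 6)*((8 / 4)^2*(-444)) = -229548 / 35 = -6558.51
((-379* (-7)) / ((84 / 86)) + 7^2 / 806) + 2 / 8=13136885 / 4836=2716.48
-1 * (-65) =65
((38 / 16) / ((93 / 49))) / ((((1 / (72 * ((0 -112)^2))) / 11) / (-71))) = -27362641152 / 31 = -882665843.61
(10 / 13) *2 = 20 / 13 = 1.54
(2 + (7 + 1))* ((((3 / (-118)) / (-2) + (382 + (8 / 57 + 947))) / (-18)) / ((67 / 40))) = -893988350 / 2027889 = -440.85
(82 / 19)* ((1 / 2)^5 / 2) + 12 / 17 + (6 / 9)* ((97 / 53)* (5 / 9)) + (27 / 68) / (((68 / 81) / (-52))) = -5819197321 / 251443872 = -23.14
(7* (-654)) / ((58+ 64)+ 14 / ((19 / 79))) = -43491 / 1712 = -25.40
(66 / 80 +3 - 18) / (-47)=567 / 1880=0.30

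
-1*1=-1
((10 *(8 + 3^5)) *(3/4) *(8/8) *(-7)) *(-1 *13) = 342615/2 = 171307.50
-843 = -843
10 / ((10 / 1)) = 1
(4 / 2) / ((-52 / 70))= -35 / 13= -2.69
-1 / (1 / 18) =-18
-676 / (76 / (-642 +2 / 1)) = 108160 / 19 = 5692.63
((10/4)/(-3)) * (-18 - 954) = 810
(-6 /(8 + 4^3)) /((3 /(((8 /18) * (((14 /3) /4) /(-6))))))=7 /2916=0.00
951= 951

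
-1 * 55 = -55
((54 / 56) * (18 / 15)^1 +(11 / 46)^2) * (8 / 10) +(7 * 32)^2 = 4645133133 / 92575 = 50176.97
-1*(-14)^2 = -196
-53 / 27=-1.96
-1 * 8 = -8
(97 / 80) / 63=97 / 5040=0.02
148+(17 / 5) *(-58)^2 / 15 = 68288 / 75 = 910.51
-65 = -65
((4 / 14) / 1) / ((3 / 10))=20 / 21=0.95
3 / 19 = 0.16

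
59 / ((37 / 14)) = 826 / 37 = 22.32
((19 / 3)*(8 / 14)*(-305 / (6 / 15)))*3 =-57950 / 7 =-8278.57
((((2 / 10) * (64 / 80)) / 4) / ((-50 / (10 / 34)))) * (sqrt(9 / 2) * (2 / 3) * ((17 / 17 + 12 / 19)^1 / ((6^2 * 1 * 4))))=-31 * sqrt(2) / 11628000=-0.00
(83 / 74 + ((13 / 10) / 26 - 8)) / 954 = -5053 / 705960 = -0.01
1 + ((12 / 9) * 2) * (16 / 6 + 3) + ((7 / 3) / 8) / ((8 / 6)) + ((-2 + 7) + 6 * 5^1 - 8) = 12479 / 288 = 43.33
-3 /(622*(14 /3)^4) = -243 /23894752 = -0.00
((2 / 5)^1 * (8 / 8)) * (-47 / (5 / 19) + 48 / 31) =-54886 / 775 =-70.82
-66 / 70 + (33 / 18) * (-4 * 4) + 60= 3121 / 105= 29.72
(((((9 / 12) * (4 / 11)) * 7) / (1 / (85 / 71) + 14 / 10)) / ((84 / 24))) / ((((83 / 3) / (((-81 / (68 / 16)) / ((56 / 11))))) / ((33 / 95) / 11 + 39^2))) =-52669521 / 1048705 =-50.22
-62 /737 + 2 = 1412 /737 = 1.92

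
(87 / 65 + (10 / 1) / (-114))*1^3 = 1.25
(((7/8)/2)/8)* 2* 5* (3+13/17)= 2.06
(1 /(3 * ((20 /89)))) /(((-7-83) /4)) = -89 /1350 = -0.07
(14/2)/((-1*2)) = -3.50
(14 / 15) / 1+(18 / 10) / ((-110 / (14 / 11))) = 8281 / 9075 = 0.91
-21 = -21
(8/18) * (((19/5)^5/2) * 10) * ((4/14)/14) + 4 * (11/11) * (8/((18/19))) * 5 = 18818132/91875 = 204.82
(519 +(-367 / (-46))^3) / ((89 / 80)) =999482470 / 1082863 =923.00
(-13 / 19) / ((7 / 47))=-611 / 133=-4.59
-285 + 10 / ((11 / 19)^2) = -30875 / 121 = -255.17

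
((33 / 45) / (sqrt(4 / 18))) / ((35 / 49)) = 77*sqrt(2) / 50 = 2.18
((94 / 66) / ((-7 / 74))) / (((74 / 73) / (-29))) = 99499 / 231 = 430.73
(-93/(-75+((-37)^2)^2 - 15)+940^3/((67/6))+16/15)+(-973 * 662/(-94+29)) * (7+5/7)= 1823062642920045823/24484737615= 74457103.51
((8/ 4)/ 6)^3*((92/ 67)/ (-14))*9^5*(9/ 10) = -452709/ 2345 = -193.05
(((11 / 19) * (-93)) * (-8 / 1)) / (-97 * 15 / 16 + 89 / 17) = -2226048 / 442909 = -5.03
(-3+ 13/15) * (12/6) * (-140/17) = 35.14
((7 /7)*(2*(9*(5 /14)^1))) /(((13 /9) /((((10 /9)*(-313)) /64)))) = -70425 /2912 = -24.18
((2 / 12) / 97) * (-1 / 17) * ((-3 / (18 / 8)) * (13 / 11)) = 0.00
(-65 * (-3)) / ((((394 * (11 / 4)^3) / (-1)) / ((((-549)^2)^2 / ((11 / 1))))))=-566857591878240 / 2884277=-196533686.56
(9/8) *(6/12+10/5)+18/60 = 249/80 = 3.11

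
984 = 984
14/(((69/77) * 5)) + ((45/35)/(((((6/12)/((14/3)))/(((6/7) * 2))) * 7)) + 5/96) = 3308239/540960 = 6.12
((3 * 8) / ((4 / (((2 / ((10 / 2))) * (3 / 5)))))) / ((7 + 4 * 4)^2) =36 / 13225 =0.00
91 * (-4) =-364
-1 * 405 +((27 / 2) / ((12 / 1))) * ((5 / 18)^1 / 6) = -38875 / 96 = -404.95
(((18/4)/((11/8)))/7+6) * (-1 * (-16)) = 7968/77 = 103.48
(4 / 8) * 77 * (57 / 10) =4389 / 20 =219.45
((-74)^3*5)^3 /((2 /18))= -74857962121964352000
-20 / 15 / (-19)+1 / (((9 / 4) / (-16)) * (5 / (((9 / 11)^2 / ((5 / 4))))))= -119228 / 172425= -0.69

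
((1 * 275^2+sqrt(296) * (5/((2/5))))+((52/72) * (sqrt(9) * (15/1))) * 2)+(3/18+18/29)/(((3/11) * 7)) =75905.47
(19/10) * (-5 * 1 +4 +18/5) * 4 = 494/25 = 19.76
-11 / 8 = -1.38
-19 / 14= -1.36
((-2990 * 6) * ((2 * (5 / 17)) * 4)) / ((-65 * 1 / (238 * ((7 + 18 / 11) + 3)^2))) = 20928190.41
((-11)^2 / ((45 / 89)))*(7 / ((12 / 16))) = 301532 / 135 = 2233.57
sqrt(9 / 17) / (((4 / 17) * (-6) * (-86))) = sqrt(17) / 688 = 0.01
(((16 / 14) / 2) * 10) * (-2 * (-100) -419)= -8760 / 7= -1251.43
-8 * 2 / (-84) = 4 / 21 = 0.19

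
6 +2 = 8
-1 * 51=-51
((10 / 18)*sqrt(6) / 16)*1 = 0.09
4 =4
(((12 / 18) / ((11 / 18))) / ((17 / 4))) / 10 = 0.03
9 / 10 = 0.90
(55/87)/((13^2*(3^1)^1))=55/44109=0.00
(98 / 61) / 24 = 49 / 732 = 0.07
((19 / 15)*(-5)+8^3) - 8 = 1493 / 3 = 497.67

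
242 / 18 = 13.44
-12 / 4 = -3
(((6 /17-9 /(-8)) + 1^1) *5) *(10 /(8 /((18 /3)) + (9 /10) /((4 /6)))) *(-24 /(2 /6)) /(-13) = 9099000 /35581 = 255.73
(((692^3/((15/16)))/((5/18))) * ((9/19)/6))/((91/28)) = 30910341.62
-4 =-4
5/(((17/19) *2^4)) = 95/272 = 0.35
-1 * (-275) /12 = 22.92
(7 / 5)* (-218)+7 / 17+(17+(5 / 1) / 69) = -1687453 / 5865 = -287.72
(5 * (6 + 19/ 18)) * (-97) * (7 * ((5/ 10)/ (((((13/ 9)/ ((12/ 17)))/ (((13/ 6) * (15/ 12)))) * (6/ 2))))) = -2155825/ 408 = -5283.88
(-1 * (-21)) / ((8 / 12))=63 / 2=31.50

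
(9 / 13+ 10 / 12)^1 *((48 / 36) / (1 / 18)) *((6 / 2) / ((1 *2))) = 714 / 13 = 54.92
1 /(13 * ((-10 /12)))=-6 /65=-0.09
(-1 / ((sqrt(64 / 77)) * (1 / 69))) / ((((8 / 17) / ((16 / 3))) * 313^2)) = -391 * sqrt(77) / 391876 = -0.01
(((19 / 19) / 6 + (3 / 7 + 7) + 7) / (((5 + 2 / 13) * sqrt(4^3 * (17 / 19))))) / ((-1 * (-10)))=7969 * sqrt(323) / 3827040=0.04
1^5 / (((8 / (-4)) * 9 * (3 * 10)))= -1 / 540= -0.00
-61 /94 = -0.65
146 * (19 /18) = 1387 /9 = 154.11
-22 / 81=-0.27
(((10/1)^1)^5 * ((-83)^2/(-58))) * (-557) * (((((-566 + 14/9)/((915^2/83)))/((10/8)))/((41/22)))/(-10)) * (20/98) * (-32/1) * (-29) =1822408894558208000/605514609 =3009686087.62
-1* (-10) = 10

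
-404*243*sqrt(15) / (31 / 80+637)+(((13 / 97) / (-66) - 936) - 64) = -6402013 / 6402 - 2617920*sqrt(15) / 16997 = -1596.53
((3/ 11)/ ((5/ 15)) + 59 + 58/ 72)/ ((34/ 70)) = 840245/ 6732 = 124.81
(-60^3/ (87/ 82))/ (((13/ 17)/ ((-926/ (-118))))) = -46470384000/ 22243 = -2089213.87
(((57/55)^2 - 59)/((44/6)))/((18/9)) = -262839/66550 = -3.95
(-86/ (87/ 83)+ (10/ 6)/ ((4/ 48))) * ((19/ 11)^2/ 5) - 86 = -123.02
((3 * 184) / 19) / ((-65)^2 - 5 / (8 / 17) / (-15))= 13248 / 1926923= 0.01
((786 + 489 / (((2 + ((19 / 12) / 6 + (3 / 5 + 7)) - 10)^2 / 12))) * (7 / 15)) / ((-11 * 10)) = -127063331 / 94325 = -1347.08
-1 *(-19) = 19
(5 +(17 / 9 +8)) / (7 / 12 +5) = 8 / 3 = 2.67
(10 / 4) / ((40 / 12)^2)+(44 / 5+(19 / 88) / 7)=6973 / 770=9.06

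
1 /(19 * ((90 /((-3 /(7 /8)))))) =-0.00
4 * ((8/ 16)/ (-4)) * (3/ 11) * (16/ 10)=-12/ 55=-0.22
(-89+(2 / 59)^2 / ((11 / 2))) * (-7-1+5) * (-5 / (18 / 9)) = -667.50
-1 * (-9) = 9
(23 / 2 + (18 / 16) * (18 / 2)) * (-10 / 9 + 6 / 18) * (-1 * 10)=168.19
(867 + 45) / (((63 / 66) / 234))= 1564992 / 7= 223570.29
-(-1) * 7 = 7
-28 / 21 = -4 / 3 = -1.33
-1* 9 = -9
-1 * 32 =-32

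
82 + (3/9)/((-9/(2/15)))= 33208/405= 82.00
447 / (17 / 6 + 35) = 2682 / 227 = 11.81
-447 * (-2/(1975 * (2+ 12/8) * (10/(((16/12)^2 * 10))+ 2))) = 28608/566825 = 0.05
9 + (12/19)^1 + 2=221/19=11.63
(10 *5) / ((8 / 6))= 37.50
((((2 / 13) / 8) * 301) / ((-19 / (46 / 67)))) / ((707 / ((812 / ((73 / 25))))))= -0.08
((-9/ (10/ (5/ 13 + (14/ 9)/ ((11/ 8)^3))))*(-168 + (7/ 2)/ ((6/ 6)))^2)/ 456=-16569424039/ 315606720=-52.50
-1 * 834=-834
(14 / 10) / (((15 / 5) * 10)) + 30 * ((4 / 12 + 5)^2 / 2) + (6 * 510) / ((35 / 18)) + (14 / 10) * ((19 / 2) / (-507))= 59161871 / 29575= 2000.40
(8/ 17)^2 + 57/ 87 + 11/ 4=121579/ 33524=3.63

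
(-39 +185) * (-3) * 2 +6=-870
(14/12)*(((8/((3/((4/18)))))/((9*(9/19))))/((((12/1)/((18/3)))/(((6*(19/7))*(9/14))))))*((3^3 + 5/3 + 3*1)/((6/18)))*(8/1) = 1097440/1701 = 645.17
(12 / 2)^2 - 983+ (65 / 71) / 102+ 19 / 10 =-945.09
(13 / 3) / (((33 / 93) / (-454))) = -182962 / 33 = -5544.30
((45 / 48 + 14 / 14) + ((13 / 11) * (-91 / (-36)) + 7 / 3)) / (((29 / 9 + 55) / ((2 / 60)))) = 11497 / 2766720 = 0.00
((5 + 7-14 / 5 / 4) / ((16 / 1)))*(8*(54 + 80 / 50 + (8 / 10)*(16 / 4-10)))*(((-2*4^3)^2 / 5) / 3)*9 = 352690176 / 125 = 2821521.41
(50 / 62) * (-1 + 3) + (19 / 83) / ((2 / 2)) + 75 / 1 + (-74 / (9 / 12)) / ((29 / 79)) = -42965914 / 223851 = -191.94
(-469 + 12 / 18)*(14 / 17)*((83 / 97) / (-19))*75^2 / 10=306114375 / 31331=9770.34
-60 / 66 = -10 / 11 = -0.91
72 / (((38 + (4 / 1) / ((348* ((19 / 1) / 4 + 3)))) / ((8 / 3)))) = 258912 / 51245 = 5.05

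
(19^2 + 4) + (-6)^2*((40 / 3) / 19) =7415 / 19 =390.26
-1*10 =-10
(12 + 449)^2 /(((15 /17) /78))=93934282 /5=18786856.40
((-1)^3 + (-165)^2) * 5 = 136120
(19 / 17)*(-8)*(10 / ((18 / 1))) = -760 / 153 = -4.97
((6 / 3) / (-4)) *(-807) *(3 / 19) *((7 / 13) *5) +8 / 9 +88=1157815 / 4446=260.42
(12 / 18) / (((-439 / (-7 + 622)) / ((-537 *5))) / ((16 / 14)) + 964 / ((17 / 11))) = 149715600 / 140081013041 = 0.00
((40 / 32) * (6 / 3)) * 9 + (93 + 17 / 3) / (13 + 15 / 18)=4919 / 166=29.63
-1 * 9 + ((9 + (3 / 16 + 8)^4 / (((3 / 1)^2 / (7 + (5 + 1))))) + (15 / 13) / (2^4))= 49771039609 / 7667712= 6490.99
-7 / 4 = -1.75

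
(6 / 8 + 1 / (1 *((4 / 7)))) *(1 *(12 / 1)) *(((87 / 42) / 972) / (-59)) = -145 / 133812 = -0.00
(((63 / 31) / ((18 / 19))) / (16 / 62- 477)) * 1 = -133 / 29558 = -0.00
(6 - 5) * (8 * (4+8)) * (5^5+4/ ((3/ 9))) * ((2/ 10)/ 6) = 50192/ 5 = 10038.40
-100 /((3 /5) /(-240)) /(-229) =-40000 /229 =-174.67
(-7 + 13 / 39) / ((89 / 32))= -640 / 267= -2.40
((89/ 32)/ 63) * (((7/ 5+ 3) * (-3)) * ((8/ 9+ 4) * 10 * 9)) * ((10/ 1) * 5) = -269225/ 21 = -12820.24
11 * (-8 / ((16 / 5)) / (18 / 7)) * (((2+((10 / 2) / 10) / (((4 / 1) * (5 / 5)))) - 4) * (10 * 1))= 9625 / 48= 200.52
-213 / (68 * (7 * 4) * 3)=-71 / 1904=-0.04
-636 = -636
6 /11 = 0.55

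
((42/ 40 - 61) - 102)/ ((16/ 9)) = -29151/ 320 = -91.10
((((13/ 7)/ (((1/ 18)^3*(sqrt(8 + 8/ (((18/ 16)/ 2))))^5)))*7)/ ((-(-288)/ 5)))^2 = 65474062641/ 204800000000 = 0.32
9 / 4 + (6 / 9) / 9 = 251 / 108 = 2.32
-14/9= -1.56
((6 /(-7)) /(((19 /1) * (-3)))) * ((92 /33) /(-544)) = -0.00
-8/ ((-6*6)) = 0.22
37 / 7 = 5.29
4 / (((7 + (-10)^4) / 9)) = 36 / 10007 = 0.00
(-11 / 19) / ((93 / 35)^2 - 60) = 13475 / 1232169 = 0.01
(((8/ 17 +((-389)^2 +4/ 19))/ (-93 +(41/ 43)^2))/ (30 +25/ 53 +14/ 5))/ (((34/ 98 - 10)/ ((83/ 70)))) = 21572619461799/ 3556134911384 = 6.07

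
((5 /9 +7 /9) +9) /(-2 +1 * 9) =31 /21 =1.48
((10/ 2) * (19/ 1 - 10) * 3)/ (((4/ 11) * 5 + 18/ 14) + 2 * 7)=3465/ 439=7.89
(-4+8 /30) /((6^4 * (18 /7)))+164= 7173311 /43740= 164.00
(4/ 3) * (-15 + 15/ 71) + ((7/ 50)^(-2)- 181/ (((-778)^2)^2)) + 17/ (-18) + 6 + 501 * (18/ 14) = 7806273835872904093/ 11471371012460016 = 680.50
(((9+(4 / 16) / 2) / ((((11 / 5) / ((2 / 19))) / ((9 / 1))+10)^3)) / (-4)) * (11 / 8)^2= -804907125 / 349168135424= -0.00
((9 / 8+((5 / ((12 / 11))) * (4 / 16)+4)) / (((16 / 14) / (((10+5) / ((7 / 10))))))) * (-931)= -7005775 / 64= -109465.23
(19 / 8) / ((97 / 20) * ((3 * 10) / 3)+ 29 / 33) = 627 / 13036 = 0.05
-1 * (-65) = 65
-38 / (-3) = 38 / 3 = 12.67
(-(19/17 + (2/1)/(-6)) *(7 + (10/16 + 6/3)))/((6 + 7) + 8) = -55/153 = -0.36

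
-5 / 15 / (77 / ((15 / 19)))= -5 / 1463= -0.00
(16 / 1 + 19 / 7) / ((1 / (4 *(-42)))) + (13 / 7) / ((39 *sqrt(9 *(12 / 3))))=-396143 / 126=-3143.99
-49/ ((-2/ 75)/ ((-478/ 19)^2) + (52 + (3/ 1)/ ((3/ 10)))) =-59977050/ 75889277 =-0.79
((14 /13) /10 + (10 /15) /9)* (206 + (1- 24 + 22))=13079 /351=37.26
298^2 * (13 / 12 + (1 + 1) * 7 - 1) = 3751969 / 3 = 1250656.33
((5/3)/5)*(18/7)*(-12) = -72/7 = -10.29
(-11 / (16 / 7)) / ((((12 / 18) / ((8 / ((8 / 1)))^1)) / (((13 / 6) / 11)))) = -91 / 64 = -1.42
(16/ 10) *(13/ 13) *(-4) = -32/ 5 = -6.40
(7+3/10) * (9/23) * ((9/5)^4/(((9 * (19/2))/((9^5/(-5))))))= -28281695697/6828125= -4141.94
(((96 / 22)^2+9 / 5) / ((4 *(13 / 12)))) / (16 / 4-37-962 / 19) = -0.06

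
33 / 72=0.46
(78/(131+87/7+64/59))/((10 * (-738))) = -5369/73411320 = -0.00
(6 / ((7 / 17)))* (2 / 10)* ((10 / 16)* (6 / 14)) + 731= 143429 / 196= 731.78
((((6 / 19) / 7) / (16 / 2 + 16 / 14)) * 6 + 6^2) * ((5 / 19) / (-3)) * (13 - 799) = 7174215 / 2888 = 2484.15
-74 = -74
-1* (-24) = 24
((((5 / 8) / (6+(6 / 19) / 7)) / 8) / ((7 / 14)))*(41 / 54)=27265 / 1389312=0.02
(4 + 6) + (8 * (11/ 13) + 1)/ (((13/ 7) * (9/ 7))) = 13.25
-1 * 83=-83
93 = 93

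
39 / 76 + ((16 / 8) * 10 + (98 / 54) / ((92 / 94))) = 1055653 / 47196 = 22.37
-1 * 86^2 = -7396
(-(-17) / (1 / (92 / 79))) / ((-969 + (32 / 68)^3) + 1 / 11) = -42261626 / 2068106319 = -0.02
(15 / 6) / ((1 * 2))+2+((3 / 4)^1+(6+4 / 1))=14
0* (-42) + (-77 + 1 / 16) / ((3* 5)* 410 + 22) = -1231 / 98752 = -0.01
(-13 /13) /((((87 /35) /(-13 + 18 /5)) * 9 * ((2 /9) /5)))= 1645 /174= 9.45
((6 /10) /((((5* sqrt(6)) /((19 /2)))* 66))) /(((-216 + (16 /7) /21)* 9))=-931* sqrt(6) /628372800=-0.00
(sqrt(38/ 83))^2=38/ 83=0.46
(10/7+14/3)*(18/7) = 768/49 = 15.67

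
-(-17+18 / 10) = 76 / 5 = 15.20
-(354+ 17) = -371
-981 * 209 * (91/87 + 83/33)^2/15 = -8017851648/46255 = -173340.22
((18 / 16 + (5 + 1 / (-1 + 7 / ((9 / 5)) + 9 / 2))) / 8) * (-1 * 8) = -6661 / 1064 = -6.26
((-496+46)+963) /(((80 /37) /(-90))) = -170829 /8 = -21353.62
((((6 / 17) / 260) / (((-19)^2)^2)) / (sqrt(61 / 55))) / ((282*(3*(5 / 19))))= sqrt(3355) / 1303773123900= 0.00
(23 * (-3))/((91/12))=-828/91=-9.10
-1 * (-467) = 467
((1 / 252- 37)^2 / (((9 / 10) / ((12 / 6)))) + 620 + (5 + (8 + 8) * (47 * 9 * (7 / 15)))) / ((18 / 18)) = 6824.97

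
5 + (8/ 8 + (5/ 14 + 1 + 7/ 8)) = 461/ 56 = 8.23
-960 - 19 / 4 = -3859 / 4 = -964.75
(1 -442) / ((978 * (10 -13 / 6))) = -441 / 7661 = -0.06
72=72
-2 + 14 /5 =4 /5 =0.80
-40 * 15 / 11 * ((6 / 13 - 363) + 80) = 2203800 / 143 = 15411.19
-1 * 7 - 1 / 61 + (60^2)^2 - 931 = 790502781 / 61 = 12959061.98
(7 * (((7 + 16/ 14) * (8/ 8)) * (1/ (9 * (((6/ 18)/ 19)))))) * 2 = 722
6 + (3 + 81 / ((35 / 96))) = 8091 / 35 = 231.17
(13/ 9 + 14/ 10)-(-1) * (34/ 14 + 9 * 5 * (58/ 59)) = 920149/ 18585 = 49.51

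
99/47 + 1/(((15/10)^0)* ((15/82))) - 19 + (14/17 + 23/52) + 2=-5086169/623220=-8.16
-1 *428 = -428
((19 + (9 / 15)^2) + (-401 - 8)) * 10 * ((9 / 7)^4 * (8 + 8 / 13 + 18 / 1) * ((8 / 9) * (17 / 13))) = -668307099168 / 2028845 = -329402.74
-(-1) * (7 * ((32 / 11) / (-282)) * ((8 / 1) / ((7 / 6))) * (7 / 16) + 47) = 24187 / 517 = 46.78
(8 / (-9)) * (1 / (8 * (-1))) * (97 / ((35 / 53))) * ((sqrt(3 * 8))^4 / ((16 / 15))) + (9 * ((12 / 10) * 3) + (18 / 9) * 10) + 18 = 310924 / 35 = 8883.54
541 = 541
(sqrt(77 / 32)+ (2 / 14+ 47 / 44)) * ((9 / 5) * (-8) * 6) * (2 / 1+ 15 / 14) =-1161 * sqrt(154) / 35 - 866106 / 2695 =-733.02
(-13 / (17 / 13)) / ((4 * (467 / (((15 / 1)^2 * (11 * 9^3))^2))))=-550163998580625 / 31756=-17324725991.33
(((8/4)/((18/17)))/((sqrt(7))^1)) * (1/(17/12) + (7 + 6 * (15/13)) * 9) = 9283 * sqrt(7)/273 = 89.97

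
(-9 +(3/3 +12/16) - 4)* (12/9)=-15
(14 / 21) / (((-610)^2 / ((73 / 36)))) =0.00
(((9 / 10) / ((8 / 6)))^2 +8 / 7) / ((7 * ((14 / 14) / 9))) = 2.06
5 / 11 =0.45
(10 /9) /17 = 0.07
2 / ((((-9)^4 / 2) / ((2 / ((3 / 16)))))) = 128 / 19683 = 0.01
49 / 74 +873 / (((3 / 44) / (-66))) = -62534687 / 74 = -845063.34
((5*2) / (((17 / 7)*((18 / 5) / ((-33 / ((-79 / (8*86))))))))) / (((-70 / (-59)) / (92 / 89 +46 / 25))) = 1427498864 / 1792905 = 796.19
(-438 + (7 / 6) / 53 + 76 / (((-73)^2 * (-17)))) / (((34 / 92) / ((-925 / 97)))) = 268438279001975 / 23752669263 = 11301.39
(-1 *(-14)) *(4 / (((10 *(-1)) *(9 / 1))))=-0.62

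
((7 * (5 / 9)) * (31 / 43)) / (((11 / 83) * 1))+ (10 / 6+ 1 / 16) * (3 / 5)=7557731 / 340560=22.19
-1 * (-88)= 88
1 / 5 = 0.20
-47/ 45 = -1.04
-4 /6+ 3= 7 /3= 2.33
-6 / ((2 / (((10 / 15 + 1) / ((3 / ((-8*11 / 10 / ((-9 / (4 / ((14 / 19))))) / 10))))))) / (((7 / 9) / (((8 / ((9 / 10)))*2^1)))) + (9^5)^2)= -418 / 242912657403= -0.00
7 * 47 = 329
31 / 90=0.34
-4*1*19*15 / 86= -570 / 43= -13.26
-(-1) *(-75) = -75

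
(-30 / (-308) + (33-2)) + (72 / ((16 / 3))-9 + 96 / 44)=2909 / 77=37.78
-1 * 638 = -638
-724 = -724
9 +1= 10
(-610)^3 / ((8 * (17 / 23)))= -652570375 / 17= -38386492.65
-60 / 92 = -15 / 23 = -0.65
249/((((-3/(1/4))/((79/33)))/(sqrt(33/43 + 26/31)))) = -6557 * sqrt(2853953)/175956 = -62.95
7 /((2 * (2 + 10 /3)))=21 /32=0.66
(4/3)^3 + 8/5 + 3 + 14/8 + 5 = 7409/540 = 13.72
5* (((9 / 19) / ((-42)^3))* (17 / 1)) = -85 / 156408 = -0.00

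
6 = 6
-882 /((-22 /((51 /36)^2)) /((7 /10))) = 56.32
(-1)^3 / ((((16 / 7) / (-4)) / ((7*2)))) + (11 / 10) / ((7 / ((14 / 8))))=991 / 40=24.78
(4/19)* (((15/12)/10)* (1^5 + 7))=4/19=0.21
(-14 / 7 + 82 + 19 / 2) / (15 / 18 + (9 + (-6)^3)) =-537 / 1237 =-0.43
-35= -35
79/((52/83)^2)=544231/2704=201.27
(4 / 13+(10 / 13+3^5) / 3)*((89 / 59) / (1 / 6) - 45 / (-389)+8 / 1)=1253279009 / 895089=1400.17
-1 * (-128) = 128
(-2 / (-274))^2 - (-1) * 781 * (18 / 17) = 263854619 / 319073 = 826.94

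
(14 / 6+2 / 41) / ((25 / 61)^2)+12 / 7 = 8554271 / 538125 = 15.90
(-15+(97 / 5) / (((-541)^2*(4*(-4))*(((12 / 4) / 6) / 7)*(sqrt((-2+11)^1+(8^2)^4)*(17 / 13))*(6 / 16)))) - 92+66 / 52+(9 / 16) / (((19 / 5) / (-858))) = -459889 / 1976 - 8827*sqrt(671089) / 250429124501475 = -232.74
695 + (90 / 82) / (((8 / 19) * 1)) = 228815 / 328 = 697.61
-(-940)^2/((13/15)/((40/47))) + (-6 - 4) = -11280130/13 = -867702.31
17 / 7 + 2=31 / 7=4.43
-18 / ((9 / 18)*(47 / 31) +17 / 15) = -16740 / 1759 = -9.52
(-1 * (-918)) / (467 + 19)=17 / 9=1.89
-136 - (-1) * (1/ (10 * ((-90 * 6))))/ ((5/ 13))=-3672013/ 27000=-136.00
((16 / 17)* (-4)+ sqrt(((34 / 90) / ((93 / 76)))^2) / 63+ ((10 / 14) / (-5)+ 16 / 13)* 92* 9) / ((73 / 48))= 836288096512 / 1417848705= 589.83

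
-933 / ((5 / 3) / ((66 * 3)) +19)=-554202 / 11291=-49.08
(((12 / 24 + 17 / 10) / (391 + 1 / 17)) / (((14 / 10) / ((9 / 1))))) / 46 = 561 / 713552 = 0.00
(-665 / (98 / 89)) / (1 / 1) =-8455 / 14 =-603.93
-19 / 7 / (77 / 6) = -114 / 539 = -0.21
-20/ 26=-10/ 13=-0.77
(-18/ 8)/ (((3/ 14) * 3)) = -7/ 2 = -3.50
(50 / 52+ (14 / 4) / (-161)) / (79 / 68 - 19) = -19108 / 362687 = -0.05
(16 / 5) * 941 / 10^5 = 941 / 31250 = 0.03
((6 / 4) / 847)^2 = 9 / 2869636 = 0.00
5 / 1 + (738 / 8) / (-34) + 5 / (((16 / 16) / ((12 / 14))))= 6257 / 952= 6.57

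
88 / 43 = 2.05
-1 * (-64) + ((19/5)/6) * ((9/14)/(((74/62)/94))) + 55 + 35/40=1574101/10360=151.94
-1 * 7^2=-49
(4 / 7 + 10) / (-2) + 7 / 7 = -30 / 7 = -4.29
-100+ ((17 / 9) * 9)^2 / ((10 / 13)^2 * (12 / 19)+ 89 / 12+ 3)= -30441752 / 415775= -73.22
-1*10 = -10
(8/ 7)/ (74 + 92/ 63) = 36/ 2377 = 0.02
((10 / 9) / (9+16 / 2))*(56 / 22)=280 / 1683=0.17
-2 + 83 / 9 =65 / 9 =7.22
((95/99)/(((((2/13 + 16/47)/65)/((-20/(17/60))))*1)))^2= 569398522225000000/7175953521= 79348134.09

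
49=49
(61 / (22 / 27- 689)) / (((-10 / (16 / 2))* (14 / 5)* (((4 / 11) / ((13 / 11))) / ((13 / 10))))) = 278343 / 2601340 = 0.11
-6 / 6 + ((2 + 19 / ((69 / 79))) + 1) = 1639 / 69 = 23.75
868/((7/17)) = 2108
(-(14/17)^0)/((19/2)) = -2/19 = -0.11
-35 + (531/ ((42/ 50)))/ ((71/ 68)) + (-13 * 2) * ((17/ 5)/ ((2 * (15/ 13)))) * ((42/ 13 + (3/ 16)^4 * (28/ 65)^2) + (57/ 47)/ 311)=446.51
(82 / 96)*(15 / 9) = 205 / 144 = 1.42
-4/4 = -1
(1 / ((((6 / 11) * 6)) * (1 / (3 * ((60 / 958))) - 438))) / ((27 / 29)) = -1595 / 2102814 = -0.00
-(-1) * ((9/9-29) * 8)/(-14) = 16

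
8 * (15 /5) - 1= 23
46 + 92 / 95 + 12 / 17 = 76994 / 1615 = 47.67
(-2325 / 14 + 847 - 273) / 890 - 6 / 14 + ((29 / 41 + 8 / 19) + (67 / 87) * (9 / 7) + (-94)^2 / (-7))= -354708345539 / 281483860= -1260.14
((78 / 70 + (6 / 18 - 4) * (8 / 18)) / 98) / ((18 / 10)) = -487 / 166698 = -0.00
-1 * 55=-55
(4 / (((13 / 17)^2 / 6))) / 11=3.73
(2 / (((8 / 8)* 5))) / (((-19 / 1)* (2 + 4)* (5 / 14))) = -14 / 1425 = -0.01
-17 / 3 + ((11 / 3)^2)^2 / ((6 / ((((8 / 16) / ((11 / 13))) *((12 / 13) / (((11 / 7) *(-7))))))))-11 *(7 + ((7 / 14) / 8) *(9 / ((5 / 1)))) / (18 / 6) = -215393 / 6480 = -33.24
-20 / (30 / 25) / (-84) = 25 / 126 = 0.20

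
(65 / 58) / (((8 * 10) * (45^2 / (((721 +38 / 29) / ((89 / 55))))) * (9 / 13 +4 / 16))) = 38940473 / 11883027240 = 0.00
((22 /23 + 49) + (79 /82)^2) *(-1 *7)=-55085933 /154652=-356.19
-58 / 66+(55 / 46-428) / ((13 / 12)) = -3896005 / 9867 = -394.85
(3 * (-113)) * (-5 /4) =1695 /4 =423.75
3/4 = 0.75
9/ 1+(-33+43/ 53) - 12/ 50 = -31043/ 1325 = -23.43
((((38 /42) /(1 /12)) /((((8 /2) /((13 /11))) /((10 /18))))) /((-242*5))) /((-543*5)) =247 /455321790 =0.00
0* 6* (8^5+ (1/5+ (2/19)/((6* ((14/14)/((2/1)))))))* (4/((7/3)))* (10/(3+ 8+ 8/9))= 0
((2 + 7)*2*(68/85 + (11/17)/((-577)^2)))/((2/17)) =203753043/1664645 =122.40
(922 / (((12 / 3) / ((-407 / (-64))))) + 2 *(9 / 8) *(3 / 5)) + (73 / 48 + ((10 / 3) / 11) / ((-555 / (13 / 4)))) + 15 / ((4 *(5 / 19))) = 3476521057 / 2344320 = 1482.95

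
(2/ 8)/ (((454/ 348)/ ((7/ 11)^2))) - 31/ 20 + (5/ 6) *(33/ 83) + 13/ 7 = 228545703/ 319166540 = 0.72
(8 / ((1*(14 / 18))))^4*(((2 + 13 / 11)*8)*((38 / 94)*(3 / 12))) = 5106032640 / 177331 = 28793.80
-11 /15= -0.73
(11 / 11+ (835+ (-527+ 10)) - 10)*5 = 1545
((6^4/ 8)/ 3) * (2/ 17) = 108/ 17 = 6.35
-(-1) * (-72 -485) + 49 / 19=-10534 / 19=-554.42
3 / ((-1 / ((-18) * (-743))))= -40122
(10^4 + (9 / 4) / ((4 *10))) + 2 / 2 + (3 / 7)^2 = 78409721 / 7840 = 10001.24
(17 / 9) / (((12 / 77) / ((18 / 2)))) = 1309 / 12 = 109.08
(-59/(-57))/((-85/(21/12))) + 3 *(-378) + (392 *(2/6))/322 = -1133.62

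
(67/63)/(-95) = -67/5985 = -0.01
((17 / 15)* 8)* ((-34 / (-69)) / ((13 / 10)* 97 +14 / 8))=18496 / 529299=0.03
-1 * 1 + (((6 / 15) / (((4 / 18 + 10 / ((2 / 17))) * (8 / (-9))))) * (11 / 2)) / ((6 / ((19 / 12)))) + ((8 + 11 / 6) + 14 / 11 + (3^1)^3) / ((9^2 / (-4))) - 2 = -3207774473 / 656061120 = -4.89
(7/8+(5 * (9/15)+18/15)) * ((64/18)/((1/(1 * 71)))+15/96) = 14768047/11520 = 1281.95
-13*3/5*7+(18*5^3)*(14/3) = 52227/5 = 10445.40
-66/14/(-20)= 0.24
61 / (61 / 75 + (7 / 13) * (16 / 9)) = 178425 / 5179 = 34.45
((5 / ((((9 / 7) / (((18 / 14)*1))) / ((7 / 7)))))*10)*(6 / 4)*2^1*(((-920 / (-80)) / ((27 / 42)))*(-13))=-104650 / 3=-34883.33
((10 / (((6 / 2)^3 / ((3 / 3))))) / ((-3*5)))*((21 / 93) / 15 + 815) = -757964 / 37665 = -20.12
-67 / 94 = -0.71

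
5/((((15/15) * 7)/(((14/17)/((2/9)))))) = 45/17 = 2.65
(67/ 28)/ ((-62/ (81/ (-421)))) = 5427/ 730856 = 0.01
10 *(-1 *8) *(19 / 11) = -1520 / 11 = -138.18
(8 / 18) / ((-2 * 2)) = -0.11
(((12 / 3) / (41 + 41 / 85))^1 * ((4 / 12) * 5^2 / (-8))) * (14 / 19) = -14875 / 200982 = -0.07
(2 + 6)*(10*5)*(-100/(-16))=2500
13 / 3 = 4.33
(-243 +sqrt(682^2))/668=439/668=0.66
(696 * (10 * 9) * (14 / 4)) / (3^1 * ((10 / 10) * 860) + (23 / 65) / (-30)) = 61074000 / 718711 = 84.98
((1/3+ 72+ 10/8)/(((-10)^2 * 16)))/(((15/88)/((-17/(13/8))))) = -165121/58500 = -2.82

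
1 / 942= 0.00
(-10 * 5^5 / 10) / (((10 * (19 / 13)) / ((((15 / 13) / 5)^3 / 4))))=-16875 / 25688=-0.66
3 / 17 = 0.18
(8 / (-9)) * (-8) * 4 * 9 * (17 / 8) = 544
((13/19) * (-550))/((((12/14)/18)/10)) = -1501500/19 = -79026.32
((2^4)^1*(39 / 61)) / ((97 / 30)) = 18720 / 5917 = 3.16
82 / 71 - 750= -53168 / 71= -748.85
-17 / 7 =-2.43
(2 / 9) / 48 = 1 / 216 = 0.00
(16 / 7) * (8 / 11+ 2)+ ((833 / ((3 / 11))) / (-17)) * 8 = -1431.10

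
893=893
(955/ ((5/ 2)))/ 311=382/ 311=1.23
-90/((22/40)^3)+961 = 559091/1331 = 420.05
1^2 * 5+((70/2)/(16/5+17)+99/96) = 25093/3232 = 7.76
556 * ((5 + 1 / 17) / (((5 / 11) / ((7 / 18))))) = 1840916 / 765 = 2406.43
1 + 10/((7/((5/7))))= 99/49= 2.02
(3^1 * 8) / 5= 24 / 5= 4.80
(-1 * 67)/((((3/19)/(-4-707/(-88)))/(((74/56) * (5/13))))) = -83604275/96096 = -870.01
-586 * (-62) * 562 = 20418584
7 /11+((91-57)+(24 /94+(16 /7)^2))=1016263 /25333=40.12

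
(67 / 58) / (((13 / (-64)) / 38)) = -81472 / 377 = -216.11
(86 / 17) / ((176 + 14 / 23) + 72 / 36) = 989 / 34918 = 0.03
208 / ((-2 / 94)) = -9776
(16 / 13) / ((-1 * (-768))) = 1 / 624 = 0.00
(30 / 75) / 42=1 / 105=0.01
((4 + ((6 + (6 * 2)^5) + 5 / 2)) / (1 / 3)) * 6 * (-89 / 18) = -44294321 / 2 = -22147160.50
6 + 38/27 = 200/27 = 7.41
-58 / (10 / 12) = -348 / 5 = -69.60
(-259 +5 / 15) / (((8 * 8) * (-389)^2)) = -97 / 3631704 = -0.00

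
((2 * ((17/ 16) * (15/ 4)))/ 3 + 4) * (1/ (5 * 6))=71/ 320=0.22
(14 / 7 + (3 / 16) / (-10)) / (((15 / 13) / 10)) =4121 / 240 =17.17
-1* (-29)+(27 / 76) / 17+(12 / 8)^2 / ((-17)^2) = 318793 / 10982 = 29.03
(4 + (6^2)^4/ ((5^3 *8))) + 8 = 211452/ 125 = 1691.62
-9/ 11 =-0.82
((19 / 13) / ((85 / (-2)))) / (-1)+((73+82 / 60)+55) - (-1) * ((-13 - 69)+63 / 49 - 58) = -432227 / 46410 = -9.31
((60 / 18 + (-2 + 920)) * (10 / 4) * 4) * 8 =221120 / 3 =73706.67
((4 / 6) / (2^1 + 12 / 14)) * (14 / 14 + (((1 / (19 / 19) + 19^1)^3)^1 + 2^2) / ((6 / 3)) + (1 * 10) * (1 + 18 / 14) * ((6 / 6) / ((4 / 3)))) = 28141 / 30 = 938.03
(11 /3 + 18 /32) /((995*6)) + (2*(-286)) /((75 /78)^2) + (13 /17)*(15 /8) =-375862532413 /608940000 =-617.24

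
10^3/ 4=250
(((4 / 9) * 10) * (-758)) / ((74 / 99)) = -166760 / 37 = -4507.03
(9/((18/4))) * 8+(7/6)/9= 871/54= 16.13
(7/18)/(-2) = -7/36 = -0.19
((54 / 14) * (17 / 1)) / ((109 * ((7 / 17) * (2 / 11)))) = 8.04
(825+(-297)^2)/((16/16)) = 89034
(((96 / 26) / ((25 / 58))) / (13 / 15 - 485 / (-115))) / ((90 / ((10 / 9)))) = 10672 / 513045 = 0.02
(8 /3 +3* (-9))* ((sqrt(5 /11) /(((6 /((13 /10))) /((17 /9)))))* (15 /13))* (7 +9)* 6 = -9928* sqrt(55) /99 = -743.72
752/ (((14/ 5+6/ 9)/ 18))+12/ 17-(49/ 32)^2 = 883259203/ 226304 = 3902.98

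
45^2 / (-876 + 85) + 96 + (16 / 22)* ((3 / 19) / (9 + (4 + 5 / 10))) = 139039247 / 1487871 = 93.45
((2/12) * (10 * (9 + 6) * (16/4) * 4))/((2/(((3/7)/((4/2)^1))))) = 42.86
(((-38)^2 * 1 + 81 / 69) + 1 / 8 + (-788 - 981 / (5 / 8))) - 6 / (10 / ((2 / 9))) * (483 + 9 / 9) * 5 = -3408511 / 2760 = -1234.97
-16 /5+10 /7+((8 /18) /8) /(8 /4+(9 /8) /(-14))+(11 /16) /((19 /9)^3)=-2481560533 /1486482480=-1.67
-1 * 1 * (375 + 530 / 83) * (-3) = 94965 / 83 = 1144.16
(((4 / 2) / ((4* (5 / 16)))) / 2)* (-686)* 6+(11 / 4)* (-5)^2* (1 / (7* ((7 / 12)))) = -3275.96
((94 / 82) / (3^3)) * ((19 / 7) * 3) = 893 / 2583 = 0.35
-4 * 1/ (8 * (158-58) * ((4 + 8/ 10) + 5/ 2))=-1/ 1460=-0.00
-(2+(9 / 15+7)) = -48 / 5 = -9.60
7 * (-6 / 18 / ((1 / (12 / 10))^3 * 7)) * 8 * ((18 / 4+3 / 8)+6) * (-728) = 4560192 / 125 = 36481.54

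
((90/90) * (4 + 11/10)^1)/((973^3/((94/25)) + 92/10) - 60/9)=7191/345437747447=0.00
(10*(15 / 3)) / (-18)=-25 / 9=-2.78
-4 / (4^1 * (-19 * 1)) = 1 / 19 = 0.05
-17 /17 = -1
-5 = -5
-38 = -38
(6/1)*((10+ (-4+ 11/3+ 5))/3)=88/3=29.33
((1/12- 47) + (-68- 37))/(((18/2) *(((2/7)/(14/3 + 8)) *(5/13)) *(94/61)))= -192269987/152280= -1262.61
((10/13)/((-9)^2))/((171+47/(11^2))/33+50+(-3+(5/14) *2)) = 46585/259534314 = 0.00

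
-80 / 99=-0.81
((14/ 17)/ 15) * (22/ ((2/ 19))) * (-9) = -8778/ 85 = -103.27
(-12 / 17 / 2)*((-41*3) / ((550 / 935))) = 73.80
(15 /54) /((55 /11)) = 1 /18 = 0.06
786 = 786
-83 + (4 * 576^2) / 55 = 1322539 / 55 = 24046.16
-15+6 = -9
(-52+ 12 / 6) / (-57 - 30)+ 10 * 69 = 60080 / 87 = 690.57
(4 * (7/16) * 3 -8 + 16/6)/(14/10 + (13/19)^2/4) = -1805/32859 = -0.05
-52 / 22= -2.36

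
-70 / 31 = -2.26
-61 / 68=-0.90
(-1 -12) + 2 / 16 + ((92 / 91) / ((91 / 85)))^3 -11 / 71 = -3931176050131441 / 322549735159288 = -12.19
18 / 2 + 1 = 10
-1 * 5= -5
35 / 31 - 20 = -585 / 31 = -18.87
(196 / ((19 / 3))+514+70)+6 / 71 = 829678 / 1349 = 615.03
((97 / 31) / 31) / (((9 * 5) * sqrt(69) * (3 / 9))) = 97 * sqrt(69) / 994635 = 0.00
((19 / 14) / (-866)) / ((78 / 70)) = -95 / 67548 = -0.00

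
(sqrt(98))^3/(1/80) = 54880 * sqrt(2) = 77612.04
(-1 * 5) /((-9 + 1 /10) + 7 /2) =25 /27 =0.93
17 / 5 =3.40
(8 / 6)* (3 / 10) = 2 / 5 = 0.40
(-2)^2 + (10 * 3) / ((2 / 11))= 169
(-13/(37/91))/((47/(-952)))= 1126216/1739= 647.62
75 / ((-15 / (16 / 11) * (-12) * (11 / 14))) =280 / 363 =0.77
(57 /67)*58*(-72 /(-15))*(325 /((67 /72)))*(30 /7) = 11139897600 /31423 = 354514.13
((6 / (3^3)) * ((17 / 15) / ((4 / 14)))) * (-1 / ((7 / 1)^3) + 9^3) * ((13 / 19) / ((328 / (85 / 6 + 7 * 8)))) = 11632264943 / 123674040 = 94.06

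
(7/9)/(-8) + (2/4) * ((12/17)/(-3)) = -263/1224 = -0.21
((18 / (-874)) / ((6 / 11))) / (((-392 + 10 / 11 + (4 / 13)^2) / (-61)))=-3742167 / 635277388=-0.01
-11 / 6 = -1.83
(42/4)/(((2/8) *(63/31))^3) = 80.06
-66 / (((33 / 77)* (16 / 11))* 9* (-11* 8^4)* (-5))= -77 / 1474560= -0.00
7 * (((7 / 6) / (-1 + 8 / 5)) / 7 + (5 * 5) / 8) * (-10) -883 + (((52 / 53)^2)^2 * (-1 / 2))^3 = -19830442099043425905642715 / 17685320553242141567076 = -1121.29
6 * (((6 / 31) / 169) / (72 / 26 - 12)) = -3 / 4030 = -0.00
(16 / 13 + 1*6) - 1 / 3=269 / 39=6.90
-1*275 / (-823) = 0.33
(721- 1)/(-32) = -45/2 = -22.50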